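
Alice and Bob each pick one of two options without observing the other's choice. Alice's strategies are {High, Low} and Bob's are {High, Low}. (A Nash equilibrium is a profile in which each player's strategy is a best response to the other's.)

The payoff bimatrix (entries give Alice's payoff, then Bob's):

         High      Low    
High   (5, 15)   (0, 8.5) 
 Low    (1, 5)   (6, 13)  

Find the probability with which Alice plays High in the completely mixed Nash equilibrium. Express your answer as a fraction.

Let p be the probability that Alice plays High. In a completely mixed equilibrium, Bob must be indifferent between High and Low.
Bob's expected payoff from High is 15p + 5(1−p); from Low it is 8.5p + 13(1−p).
Setting these equal: 10p + 5 = −4.5p + 13, so p = 16/29.

16/29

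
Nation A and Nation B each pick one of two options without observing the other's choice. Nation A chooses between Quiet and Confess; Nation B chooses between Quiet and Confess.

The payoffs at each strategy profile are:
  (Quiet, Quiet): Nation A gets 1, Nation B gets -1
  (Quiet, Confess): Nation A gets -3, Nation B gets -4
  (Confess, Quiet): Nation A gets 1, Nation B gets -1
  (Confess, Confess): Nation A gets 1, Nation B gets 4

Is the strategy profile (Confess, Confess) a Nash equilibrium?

At (Confess, Confess), Nation A earns 1; switching to Quiet would give -3, so Nation A has no profitable deviation.
Nation B earns 4; switching to Quiet would give -1, so Nation B has no profitable deviation.
Neither player can gain by a unilateral deviation, so this profile is a Nash equilibrium.

Yes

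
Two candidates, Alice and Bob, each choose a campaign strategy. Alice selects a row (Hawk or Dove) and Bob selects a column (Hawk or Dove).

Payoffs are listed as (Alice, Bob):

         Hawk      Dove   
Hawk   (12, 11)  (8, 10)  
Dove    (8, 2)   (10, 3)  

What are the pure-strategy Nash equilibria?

(Hawk, Hawk) and (Dove, Dove)

(Hawk, Hawk): Alice gets 12 ≥ 8 from Dove, and Bob gets 11 ≥ 10 from Dove — Nash equilibrium.
(Hawk, Dove): Alice prefers Dove (10 > 8); Bob prefers Hawk (11 > 10) — not an equilibrium.
(Dove, Hawk): Alice prefers Hawk (12 > 8); Bob prefers Dove (3 > 2) — not an equilibrium.
(Dove, Dove): Alice gets 10 ≥ 8 from Hawk, and Bob gets 3 ≥ 2 from Hawk — Nash equilibrium.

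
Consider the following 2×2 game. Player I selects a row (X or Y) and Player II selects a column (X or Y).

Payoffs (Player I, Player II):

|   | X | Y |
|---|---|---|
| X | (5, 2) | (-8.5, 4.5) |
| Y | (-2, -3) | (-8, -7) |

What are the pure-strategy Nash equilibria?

none

(X, X): Player II prefers Y (4.5 > 2) — not an equilibrium.
(X, Y): Player I prefers Y (-8 > -8.5) — not an equilibrium.
(Y, X): Player I prefers X (5 > -2) — not an equilibrium.
(Y, Y): Player II prefers X (-3 > -7) — not an equilibrium.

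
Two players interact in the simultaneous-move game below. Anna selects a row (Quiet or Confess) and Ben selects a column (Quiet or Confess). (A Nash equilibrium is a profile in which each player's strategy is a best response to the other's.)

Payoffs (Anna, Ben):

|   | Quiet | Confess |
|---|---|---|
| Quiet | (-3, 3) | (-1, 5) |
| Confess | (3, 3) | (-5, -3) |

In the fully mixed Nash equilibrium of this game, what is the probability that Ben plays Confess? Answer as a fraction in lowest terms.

3/5

Let c be the probability that Ben plays Quiet. In a completely mixed equilibrium, Anna must be indifferent between Quiet and Confess.
Anna's expected payoff from Quiet is −3c − (1−c); from Confess it is 3c − 5(1−c).
Setting these equal: −2c − 1 = 8c − 5, so c = 2/5.
Therefore Ben plays Confess with probability 1 − 2/5 = 3/5.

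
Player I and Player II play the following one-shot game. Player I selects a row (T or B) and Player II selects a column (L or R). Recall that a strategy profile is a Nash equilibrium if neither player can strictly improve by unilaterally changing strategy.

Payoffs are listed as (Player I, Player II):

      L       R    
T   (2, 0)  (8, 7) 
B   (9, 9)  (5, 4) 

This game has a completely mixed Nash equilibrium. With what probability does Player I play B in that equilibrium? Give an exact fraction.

Let x be the probability that Player I plays T. In a completely mixed equilibrium, Player II must be indifferent between L and R.
Player II's expected payoff from L is 9(1−x); from R it is 7x + 4(1−x).
Setting these equal: −9x + 9 = 3x + 4, so x = 5/12.
Therefore Player I plays B with probability 1 − 5/12 = 7/12.

7/12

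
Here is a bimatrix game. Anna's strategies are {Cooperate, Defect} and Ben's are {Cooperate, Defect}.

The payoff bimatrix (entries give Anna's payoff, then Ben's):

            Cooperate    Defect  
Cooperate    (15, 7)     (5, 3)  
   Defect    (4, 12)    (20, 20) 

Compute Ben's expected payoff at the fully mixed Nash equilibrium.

First find p, the probability Anna plays Cooperate, from Ben's indifference between Cooperate and Defect: 7p + 12(1−p) = 3p + 20(1−p), giving p = 2/3.
Since Ben is indifferent in equilibrium, Ben's expected payoff equals the payoff from either column against (2/3, 1/3). Using Cooperate: 7(2/3) + 12(1/3) = 26/3.

26/3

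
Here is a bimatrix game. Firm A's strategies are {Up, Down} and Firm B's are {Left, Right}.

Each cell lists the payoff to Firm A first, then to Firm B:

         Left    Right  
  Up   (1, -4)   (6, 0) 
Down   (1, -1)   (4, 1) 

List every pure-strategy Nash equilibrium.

(Up, Right)

(Up, Left): Firm B prefers Right (0 > -4) — not an equilibrium.
(Up, Right): Firm A gets 6 ≥ 4 from Down, and Firm B gets 0 ≥ -4 from Left — Nash equilibrium.
(Down, Left): Firm B prefers Right (1 > -1) — not an equilibrium.
(Down, Right): Firm A prefers Up (6 > 4) — not an equilibrium.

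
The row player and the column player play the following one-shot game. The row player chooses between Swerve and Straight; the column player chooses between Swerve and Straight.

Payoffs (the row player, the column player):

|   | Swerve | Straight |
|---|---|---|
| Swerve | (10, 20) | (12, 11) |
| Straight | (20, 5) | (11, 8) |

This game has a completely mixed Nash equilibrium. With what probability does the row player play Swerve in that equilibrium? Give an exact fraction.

1/4

Let p be the probability that the row player plays Swerve. In a completely mixed equilibrium, the column player must be indifferent between Swerve and Straight.
The column player's expected payoff from Swerve is 20p + 5(1−p); from Straight it is 11p + 8(1−p).
Setting these equal: 15p + 5 = 3p + 8, so p = 1/4.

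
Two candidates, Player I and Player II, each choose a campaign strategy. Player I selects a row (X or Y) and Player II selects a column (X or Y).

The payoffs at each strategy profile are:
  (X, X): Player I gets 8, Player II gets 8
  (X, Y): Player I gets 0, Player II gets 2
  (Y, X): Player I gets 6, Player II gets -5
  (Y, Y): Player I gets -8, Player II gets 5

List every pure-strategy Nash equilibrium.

(X, X)

(X, X): Player I gets 8 ≥ 6 from Y, and Player II gets 8 ≥ 2 from Y — Nash equilibrium.
(X, Y): Player II prefers X (8 > 2) — not an equilibrium.
(Y, X): Player I prefers X (8 > 6); Player II prefers Y (5 > -5) — not an equilibrium.
(Y, Y): Player I prefers X (0 > -8) — not an equilibrium.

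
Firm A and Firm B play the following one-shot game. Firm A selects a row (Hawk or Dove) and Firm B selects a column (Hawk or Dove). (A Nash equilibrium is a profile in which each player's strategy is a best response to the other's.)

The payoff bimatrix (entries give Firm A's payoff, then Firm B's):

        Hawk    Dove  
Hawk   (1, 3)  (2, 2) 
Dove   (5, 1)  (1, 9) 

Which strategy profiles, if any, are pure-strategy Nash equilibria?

none

(Hawk, Hawk): Firm A prefers Dove (5 > 1) — not an equilibrium.
(Hawk, Dove): Firm B prefers Hawk (3 > 2) — not an equilibrium.
(Dove, Hawk): Firm B prefers Dove (9 > 1) — not an equilibrium.
(Dove, Dove): Firm A prefers Hawk (2 > 1) — not an equilibrium.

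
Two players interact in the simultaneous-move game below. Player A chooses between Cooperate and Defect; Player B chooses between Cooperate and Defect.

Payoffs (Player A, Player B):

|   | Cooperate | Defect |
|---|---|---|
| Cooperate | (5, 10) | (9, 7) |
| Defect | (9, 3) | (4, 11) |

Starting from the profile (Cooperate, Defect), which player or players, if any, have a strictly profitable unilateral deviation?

Player A at (Cooperate, Defect) earns 9; deviating to Defect yields 4 — not better.
Player B earns 7; deviating to Cooperate yields 10 — a strict improvement.
Only Player B has a strictly profitable deviation.

Player B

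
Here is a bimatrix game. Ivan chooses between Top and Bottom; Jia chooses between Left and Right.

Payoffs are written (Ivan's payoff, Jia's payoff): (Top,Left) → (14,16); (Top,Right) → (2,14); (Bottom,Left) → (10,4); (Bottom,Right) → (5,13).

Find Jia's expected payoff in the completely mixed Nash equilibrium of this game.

152/11

First find p, the probability Ivan plays Top, from Jia's indifference between Left and Right: 16p + 4(1−p) = 14p + 13(1−p), giving p = 9/11.
Since Jia is indifferent in equilibrium, Jia's expected payoff equals the payoff from either column against (9/11, 2/11). Using Left: 16(9/11) + 4(2/11) = 152/11.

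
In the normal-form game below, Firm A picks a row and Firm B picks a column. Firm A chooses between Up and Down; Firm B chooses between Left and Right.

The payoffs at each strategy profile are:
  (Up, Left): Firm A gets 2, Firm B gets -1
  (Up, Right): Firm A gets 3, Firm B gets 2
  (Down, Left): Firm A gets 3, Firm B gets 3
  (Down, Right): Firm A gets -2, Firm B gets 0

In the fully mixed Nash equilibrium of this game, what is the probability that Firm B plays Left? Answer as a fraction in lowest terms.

Let c be the probability that Firm B plays Left. In a completely mixed equilibrium, Firm A must be indifferent between Up and Down.
Firm A's expected payoff from Up is 2c + 3(1−c); from Down it is 3c − 2(1−c).
Setting these equal: −c + 3 = 5c − 2, so c = 5/6.

5/6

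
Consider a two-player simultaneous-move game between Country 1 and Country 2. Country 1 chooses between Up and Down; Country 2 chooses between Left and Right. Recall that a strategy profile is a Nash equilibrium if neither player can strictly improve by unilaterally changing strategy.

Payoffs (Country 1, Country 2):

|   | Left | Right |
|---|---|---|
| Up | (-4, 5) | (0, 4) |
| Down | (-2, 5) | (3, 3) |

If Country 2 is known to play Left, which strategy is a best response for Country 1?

Against Left, Country 1 earns -4 from Up and -2 from Down.
So Down is the best response.

Down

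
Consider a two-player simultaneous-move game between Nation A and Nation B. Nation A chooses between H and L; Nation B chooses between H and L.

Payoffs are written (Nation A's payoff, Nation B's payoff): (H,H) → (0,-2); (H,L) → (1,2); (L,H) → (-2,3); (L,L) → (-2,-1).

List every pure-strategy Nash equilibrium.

(H, L)

(H, H): Nation B prefers L (2 > -2) — not an equilibrium.
(H, L): Nation A gets 1 ≥ -2 from L, and Nation B gets 2 ≥ -2 from H — Nash equilibrium.
(L, H): Nation A prefers H (0 > -2) — not an equilibrium.
(L, L): Nation A prefers H (1 > -2); Nation B prefers H (3 > -1) — not an equilibrium.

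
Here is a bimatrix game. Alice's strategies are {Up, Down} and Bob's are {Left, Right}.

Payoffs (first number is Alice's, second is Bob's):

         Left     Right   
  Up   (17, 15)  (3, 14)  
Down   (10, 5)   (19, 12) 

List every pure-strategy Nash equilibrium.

(Up, Left) and (Down, Right)

(Up, Left): Alice gets 17 ≥ 10 from Down, and Bob gets 15 ≥ 14 from Right — Nash equilibrium.
(Up, Right): Alice prefers Down (19 > 3); Bob prefers Left (15 > 14) — not an equilibrium.
(Down, Left): Alice prefers Up (17 > 10); Bob prefers Right (12 > 5) — not an equilibrium.
(Down, Right): Alice gets 19 ≥ 3 from Up, and Bob gets 12 ≥ 5 from Left — Nash equilibrium.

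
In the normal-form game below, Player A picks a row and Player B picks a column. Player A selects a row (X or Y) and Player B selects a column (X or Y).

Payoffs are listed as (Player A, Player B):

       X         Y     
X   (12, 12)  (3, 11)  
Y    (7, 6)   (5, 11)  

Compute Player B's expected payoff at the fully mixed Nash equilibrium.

First find p, the probability Player A plays X, from Player B's indifference between X and Y: 12p + 6(1−p) = 11p + 11(1−p), giving p = 5/6.
Since Player B is indifferent in equilibrium, Player B's expected payoff equals the payoff from either column against (5/6, 1/6). Using X: 12(5/6) + 6(1/6) = 11.

11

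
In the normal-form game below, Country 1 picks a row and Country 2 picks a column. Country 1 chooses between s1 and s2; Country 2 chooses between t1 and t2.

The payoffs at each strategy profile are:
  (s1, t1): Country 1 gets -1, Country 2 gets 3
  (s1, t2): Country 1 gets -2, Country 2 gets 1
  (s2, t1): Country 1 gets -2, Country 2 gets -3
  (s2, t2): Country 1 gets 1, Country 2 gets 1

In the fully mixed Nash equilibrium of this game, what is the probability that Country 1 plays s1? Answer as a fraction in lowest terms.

2/3

Let p be the probability that Country 1 plays s1. In a completely mixed equilibrium, Country 2 must be indifferent between t1 and t2.
Country 2's expected payoff from t1 is 3p − 3(1−p); from t2 it is p + (1−p).
Setting these equal: 6p − 3 = 1, so p = 2/3.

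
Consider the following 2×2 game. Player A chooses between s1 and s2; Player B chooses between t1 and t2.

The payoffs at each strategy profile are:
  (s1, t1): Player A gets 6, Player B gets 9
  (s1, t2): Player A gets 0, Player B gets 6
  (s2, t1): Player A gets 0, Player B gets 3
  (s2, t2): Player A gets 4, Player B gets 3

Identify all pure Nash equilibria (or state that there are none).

(s1, t1) and (s2, t2)

(s1, t1): Player A gets 6 ≥ 0 from s2, and Player B gets 9 ≥ 6 from t2 — Nash equilibrium.
(s1, t2): Player A prefers s2 (4 > 0); Player B prefers t1 (9 > 6) — not an equilibrium.
(s2, t1): Player A prefers s1 (6 > 0) — not an equilibrium.
(s2, t2): Player A gets 4 ≥ 0 from s1, and Player B gets 3 ≥ 3 from t1 — Nash equilibrium.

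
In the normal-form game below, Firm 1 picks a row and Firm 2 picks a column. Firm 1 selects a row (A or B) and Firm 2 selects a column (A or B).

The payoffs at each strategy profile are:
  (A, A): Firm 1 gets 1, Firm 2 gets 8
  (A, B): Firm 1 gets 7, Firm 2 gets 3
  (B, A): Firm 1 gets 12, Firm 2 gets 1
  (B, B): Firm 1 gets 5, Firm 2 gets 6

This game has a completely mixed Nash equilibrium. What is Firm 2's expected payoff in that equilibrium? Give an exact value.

9/2

First find x, the probability Firm 1 plays A, from Firm 2's indifference between A and B: 8x + (1−x) = 3x + 6(1−x), giving x = 1/2.
Since Firm 2 is indifferent in equilibrium, Firm 2's expected payoff equals the payoff from either column against (1/2, 1/2). Using A: 8(1/2) + (1/2) = 9/2.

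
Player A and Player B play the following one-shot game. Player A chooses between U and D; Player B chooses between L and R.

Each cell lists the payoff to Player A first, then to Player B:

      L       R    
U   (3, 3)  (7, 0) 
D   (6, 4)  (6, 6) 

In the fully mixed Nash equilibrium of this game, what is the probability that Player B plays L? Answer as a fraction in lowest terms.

1/4

Let c be the probability that Player B plays L. In a completely mixed equilibrium, Player A must be indifferent between U and D.
Player A's expected payoff from U is 3c + 7(1−c); from D it is 6c + 6(1−c).
Setting these equal: −4c + 7 = 6, so c = 1/4.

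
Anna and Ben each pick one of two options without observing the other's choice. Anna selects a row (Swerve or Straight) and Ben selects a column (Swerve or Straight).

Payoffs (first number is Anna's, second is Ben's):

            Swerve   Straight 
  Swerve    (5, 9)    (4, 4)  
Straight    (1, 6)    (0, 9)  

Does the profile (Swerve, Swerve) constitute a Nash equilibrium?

At (Swerve, Swerve), Anna earns 5; switching to Straight would give 1, so Anna has no profitable deviation.
Ben earns 9; switching to Straight would give 4, so Ben has no profitable deviation.
Neither player can gain by a unilateral deviation, so this profile is a Nash equilibrium.

Yes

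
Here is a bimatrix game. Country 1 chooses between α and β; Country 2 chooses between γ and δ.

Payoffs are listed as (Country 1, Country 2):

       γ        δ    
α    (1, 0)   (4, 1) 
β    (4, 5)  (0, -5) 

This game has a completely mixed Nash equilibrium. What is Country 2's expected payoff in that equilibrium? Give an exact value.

First find x, the probability Country 1 plays α, from Country 2's indifference between γ and δ: 5(1−x) = x − 5(1−x), giving x = 10/11.
Since Country 2 is indifferent in equilibrium, Country 2's expected payoff equals the payoff from either column against (10/11, 1/11). Using γ: 5(1/11) = 5/11.

5/11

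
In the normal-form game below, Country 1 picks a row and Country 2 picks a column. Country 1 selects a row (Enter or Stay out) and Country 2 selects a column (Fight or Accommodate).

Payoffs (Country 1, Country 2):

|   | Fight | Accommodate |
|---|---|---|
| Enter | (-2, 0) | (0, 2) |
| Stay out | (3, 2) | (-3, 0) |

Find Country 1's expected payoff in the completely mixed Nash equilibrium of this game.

-3/4

First find y, the probability Country 2 plays Fight, from Country 1's indifference between Enter and Stay out: −2y = 3y − 3(1−y), giving y = 3/8.
Since Country 1 is indifferent in equilibrium, Country 1's expected payoff equals the payoff from either row against (3/8, 5/8). Using Enter: −2(3/8) = -3/4.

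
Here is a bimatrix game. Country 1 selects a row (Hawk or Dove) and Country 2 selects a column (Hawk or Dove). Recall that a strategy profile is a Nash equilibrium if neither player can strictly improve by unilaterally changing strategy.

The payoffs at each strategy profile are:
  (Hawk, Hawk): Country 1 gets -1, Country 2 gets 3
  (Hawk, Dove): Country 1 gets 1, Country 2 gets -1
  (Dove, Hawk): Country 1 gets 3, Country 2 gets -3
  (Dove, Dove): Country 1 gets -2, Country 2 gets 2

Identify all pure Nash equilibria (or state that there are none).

(Hawk, Hawk): Country 1 prefers Dove (3 > -1) — not an equilibrium.
(Hawk, Dove): Country 2 prefers Hawk (3 > -1) — not an equilibrium.
(Dove, Hawk): Country 2 prefers Dove (2 > -3) — not an equilibrium.
(Dove, Dove): Country 1 prefers Hawk (1 > -2) — not an equilibrium.

none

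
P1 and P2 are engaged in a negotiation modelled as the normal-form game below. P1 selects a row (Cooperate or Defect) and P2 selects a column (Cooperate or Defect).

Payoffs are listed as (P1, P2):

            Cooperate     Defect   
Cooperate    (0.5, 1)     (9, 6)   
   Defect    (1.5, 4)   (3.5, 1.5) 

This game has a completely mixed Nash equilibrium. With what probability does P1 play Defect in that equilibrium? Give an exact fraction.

Let r be the probability that P1 plays Cooperate. In a completely mixed equilibrium, P2 must be indifferent between Cooperate and Defect.
P2's expected payoff from Cooperate is r + 4(1−r); from Defect it is 6r + 1.5(1−r).
Setting these equal: −3r + 4 = 4.5r + 1.5, so r = 1/3.
Therefore P1 plays Defect with probability 1 − 1/3 = 2/3.

2/3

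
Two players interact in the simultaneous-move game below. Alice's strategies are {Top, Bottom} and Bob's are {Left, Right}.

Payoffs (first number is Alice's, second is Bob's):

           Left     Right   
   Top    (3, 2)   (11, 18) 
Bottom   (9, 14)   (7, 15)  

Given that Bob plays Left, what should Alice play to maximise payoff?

Bottom

Against Left, Alice earns 3 from Top and 9 from Bottom.
So Bottom is the best response.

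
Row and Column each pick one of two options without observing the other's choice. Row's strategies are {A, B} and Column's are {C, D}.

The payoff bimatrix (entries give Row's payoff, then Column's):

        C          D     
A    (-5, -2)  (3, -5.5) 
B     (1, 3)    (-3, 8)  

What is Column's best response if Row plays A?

Against A, Column earns -2 from C and -5.5 from D.
So C is the best response.

C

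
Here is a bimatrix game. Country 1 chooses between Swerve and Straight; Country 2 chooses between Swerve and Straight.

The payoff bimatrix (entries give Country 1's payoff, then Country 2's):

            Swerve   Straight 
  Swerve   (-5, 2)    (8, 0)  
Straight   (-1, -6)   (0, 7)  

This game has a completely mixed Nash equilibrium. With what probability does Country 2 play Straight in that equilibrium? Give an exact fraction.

Let c be the probability that Country 2 plays Swerve. In a completely mixed equilibrium, Country 1 must be indifferent between Swerve and Straight.
Country 1's expected payoff from Swerve is −5c + 8(1−c); from Straight it is −c.
Setting these equal: −13c + 8 = −c, so c = 2/3.
Therefore Country 2 plays Straight with probability 1 − 2/3 = 1/3.

1/3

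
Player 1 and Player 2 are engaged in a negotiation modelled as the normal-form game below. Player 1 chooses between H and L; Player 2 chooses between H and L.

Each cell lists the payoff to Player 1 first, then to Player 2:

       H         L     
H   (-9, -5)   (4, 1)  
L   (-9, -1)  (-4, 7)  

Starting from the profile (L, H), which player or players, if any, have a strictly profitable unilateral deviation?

Player 1 at (L, H) earns -9; deviating to H yields -9 — not better.
Player 2 earns -1; deviating to L yields 7 — a strict improvement.
Only Player 2 has a strictly profitable deviation.

Player 2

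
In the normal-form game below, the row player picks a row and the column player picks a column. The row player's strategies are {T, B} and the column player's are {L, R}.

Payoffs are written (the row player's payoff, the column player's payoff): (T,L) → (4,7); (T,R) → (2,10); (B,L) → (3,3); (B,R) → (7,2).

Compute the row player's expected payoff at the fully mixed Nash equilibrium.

First find q, the probability the column player plays L, from the row player's indifference between T and B: 4q + 2(1−q) = 3q + 7(1−q), giving q = 5/6.
Since the row player is indifferent in equilibrium, the row player's expected payoff equals the payoff from either row against (5/6, 1/6). Using T: 4(5/6) + 2(1/6) = 11/3.

11/3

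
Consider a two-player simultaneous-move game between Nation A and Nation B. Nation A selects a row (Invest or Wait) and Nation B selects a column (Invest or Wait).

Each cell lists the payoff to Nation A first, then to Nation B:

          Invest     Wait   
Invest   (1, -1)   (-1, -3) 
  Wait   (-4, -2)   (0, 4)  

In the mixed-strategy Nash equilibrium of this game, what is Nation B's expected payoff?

First find x, the probability Nation A plays Invest, from Nation B's indifference between Invest and Wait: −x − 2(1−x) = −3x + 4(1−x), giving x = 3/4.
Since Nation B is indifferent in equilibrium, Nation B's expected payoff equals the payoff from either column against (3/4, 1/4). Using Invest: −(3/4) − 2(1/4) = -5/4.

-5/4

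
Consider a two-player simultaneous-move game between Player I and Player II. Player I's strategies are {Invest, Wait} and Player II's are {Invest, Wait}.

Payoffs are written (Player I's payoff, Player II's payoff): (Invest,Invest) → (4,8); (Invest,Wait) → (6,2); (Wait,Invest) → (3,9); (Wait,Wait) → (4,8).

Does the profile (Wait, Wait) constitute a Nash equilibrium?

No

At (Wait, Wait), Player I earns 4; switching to Invest would give 6, so Player I would deviate.
Player II earns 8; switching to Invest would give 9, so Player II would deviate.
Since at least one player can profitably deviate, this is not a Nash equilibrium.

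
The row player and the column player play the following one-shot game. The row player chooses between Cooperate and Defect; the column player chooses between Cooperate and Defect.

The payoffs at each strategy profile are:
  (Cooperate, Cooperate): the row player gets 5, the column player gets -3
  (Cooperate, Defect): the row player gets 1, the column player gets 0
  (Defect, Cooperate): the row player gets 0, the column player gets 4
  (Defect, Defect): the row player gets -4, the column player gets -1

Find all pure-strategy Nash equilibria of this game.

(Cooperate, Cooperate): the column player prefers Defect (0 > -3) — not an equilibrium.
(Cooperate, Defect): the row player gets 1 ≥ -4 from Defect, and the column player gets 0 ≥ -3 from Cooperate — Nash equilibrium.
(Defect, Cooperate): the row player prefers Cooperate (5 > 0) — not an equilibrium.
(Defect, Defect): the row player prefers Cooperate (1 > -4); the column player prefers Cooperate (4 > -1) — not an equilibrium.

(Cooperate, Defect)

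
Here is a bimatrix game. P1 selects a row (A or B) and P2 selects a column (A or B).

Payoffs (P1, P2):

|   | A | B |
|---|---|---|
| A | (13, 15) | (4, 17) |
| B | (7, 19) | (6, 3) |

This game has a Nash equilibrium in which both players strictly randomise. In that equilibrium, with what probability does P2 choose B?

3/4

Let y be the probability that P2 plays A. In a completely mixed equilibrium, P1 must be indifferent between A and B.
P1's expected payoff from A is 13y + 4(1−y); from B it is 7y + 6(1−y).
Setting these equal: 9y + 4 = y + 6, so y = 1/4.
Therefore P2 plays B with probability 1 − 1/4 = 3/4.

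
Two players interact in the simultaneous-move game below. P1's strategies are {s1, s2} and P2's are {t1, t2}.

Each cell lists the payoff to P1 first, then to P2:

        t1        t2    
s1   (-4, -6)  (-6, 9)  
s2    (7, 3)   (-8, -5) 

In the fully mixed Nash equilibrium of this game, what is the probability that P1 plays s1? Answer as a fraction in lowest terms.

Let x be the probability that P1 plays s1. In a completely mixed equilibrium, P2 must be indifferent between t1 and t2.
P2's expected payoff from t1 is −6x + 3(1−x); from t2 it is 9x − 5(1−x).
Setting these equal: −9x + 3 = 14x − 5, so x = 8/23.

8/23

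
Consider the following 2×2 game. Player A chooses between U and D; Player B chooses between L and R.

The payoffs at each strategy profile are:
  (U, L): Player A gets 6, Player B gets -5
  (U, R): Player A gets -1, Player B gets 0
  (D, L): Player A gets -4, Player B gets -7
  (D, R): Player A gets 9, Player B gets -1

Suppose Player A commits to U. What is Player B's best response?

Against U, Player B earns -5 from L and 0 from R.
So R is the best response.

R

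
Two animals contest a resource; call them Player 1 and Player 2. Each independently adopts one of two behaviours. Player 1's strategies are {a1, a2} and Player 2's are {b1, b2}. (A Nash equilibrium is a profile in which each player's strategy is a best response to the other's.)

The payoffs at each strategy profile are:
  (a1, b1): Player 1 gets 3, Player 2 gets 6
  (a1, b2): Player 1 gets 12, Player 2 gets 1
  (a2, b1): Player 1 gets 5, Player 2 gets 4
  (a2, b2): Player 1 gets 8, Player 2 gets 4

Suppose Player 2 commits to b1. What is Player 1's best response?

a2

Against b1, Player 1 earns 3 from a1 and 5 from a2.
So a2 is the best response.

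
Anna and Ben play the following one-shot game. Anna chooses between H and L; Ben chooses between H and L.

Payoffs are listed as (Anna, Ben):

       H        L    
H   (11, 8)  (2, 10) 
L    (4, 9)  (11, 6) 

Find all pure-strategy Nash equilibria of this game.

none

(H, H): Ben prefers L (10 > 8) — not an equilibrium.
(H, L): Anna prefers L (11 > 2) — not an equilibrium.
(L, H): Anna prefers H (11 > 4) — not an equilibrium.
(L, L): Ben prefers H (9 > 6) — not an equilibrium.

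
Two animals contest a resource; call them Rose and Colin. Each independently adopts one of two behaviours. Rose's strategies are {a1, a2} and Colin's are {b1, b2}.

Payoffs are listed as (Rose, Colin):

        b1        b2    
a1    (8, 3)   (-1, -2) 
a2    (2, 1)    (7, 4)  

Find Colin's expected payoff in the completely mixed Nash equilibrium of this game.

7/4

First find x, the probability Rose plays a1, from Colin's indifference between b1 and b2: 3x + (1−x) = −2x + 4(1−x), giving x = 3/8.
Since Colin is indifferent in equilibrium, Colin's expected payoff equals the payoff from either column against (3/8, 5/8). Using b1: 3(3/8) + (5/8) = 7/4.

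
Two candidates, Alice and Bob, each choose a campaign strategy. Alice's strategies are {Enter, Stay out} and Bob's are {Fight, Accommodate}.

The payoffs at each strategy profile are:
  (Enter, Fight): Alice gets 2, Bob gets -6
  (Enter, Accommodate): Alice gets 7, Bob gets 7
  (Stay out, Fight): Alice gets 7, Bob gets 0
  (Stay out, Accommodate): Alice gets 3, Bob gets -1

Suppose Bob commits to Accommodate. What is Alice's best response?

Enter

Against Accommodate, Alice earns 7 from Enter and 3 from Stay out.
So Enter is the best response.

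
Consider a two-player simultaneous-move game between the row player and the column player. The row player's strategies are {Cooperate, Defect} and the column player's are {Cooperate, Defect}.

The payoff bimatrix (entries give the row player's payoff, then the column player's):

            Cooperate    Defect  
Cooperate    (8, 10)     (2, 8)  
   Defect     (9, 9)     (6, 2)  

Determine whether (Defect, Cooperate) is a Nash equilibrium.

Yes

At (Defect, Cooperate), the row player earns 9; switching to Cooperate would give 8, so the row player has no profitable deviation.
The column player earns 9; switching to Defect would give 2, so the column player has no profitable deviation.
Neither player can gain by a unilateral deviation, so this profile is a Nash equilibrium.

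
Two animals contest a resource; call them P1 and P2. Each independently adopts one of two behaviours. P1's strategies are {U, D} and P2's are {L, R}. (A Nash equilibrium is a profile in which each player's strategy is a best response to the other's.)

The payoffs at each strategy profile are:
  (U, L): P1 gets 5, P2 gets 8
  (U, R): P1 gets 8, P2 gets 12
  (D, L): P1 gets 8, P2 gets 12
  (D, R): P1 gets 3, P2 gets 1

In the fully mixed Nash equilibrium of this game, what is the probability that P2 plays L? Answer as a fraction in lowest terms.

Let y be the probability that P2 plays L. In a completely mixed equilibrium, P1 must be indifferent between U and D.
P1's expected payoff from U is 5y + 8(1−y); from D it is 8y + 3(1−y).
Setting these equal: −3y + 8 = 5y + 3, so y = 5/8.

5/8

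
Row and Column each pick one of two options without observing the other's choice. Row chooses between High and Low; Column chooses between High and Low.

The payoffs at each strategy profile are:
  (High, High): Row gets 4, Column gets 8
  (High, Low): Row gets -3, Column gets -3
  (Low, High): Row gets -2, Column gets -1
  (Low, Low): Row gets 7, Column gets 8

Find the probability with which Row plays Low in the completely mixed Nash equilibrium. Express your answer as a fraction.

11/20

Let x be the probability that Row plays High. In a completely mixed equilibrium, Column must be indifferent between High and Low.
Column's expected payoff from High is 8x − (1−x); from Low it is −3x + 8(1−x).
Setting these equal: 9x − 1 = −11x + 8, so x = 9/20.
Therefore Row plays Low with probability 1 − 9/20 = 11/20.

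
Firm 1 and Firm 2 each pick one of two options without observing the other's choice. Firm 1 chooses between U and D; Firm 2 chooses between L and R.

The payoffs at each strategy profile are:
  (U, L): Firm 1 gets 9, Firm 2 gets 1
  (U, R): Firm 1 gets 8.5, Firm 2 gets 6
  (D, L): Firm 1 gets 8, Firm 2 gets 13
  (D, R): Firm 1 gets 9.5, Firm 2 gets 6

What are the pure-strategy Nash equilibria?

(U, L): Firm 2 prefers R (6 > 1) — not an equilibrium.
(U, R): Firm 1 prefers D (9.5 > 8.5) — not an equilibrium.
(D, L): Firm 1 prefers U (9 > 8) — not an equilibrium.
(D, R): Firm 2 prefers L (13 > 6) — not an equilibrium.

none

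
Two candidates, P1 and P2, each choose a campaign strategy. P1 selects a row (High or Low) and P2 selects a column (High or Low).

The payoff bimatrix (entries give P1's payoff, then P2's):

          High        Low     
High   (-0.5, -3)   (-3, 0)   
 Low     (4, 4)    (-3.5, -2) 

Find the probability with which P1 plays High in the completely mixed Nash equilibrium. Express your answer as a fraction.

2/3

Let x be the probability that P1 plays High. In a completely mixed equilibrium, P2 must be indifferent between High and Low.
P2's expected payoff from High is −3x + 4(1−x); from Low it is −2(1−x).
Setting these equal: −7x + 4 = 2x − 2, so x = 2/3.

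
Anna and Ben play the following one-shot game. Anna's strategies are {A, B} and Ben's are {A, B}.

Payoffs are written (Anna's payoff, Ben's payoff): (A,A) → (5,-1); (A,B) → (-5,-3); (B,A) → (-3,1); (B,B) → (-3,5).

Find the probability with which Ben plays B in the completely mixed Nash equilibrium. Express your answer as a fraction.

Let q be the probability that Ben plays A. In a completely mixed equilibrium, Anna must be indifferent between A and B.
Anna's expected payoff from A is 5q − 5(1−q); from B it is −3q − 3(1−q).
Setting these equal: 10q − 5 = -3, so q = 1/5.
Therefore Ben plays B with probability 1 − 1/5 = 4/5.

4/5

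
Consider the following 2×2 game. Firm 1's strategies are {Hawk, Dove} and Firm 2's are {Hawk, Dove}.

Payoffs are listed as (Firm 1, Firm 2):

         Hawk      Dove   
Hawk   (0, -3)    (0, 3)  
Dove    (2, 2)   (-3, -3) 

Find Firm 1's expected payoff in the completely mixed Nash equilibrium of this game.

0

First find y, the probability Firm 2 plays Hawk, from Firm 1's indifference between Hawk and Dove: 0 = 2y − 3(1−y), giving y = 3/5.
Since Firm 1 is indifferent in equilibrium, Firm 1's expected payoff equals the payoff from either row against (3/5, 2/5). Using Hawk: 0 = 0.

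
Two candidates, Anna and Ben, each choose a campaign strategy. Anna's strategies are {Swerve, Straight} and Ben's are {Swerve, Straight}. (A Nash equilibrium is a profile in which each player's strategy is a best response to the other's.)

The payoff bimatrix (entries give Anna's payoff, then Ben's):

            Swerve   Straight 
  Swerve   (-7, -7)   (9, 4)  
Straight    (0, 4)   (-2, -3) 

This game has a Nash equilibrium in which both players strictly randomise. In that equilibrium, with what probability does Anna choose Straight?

11/18

Let r be the probability that Anna plays Swerve. In a completely mixed equilibrium, Ben must be indifferent between Swerve and Straight.
Ben's expected payoff from Swerve is −7r + 4(1−r); from Straight it is 4r − 3(1−r).
Setting these equal: −11r + 4 = 7r − 3, so r = 7/18.
Therefore Anna plays Straight with probability 1 − 7/18 = 11/18.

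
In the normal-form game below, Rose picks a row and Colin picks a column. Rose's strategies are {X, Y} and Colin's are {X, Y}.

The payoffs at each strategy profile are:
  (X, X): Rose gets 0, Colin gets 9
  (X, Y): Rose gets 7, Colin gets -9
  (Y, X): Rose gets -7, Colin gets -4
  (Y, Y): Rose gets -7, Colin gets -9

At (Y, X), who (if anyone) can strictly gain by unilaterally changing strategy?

Rose at (Y, X) earns -7; deviating to X yields 0 — a strict improvement.
Colin earns -4; deviating to Y yields -9 — not better.
Only Rose has a strictly profitable deviation.

Rose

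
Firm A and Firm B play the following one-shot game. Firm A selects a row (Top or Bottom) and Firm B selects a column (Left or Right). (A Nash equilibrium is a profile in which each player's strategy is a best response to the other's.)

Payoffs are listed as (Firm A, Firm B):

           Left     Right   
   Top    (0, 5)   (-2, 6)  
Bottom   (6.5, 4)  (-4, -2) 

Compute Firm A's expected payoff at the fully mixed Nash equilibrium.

First find y, the probability Firm B plays Left, from Firm A's indifference between Top and Bottom: −2(1−y) = 6.5y − 4(1−y), giving y = 4/17.
Since Firm A is indifferent in equilibrium, Firm A's expected payoff equals the payoff from either row against (4/17, 13/17). Using Top: −2(13/17) = -26/17.

-26/17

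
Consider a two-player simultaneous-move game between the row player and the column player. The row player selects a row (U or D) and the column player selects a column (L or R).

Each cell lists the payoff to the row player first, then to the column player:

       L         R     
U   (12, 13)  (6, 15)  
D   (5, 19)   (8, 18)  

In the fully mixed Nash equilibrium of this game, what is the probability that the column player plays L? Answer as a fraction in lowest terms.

2/9

Let c be the probability that the column player plays L. In a completely mixed equilibrium, the row player must be indifferent between U and D.
The row player's expected payoff from U is 12c + 6(1−c); from D it is 5c + 8(1−c).
Setting these equal: 6c + 6 = −3c + 8, so c = 2/9.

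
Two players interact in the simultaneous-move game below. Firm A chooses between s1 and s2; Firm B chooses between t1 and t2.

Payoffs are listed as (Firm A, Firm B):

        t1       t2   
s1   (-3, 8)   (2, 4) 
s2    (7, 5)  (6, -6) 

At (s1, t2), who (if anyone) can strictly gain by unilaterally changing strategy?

Both

Firm A at (s1, t2) earns 2; deviating to s2 yields 6 — a strict improvement.
Firm B earns 4; deviating to t1 yields 8 — a strict improvement.
Both Firm A and Firm B have strictly profitable deviations.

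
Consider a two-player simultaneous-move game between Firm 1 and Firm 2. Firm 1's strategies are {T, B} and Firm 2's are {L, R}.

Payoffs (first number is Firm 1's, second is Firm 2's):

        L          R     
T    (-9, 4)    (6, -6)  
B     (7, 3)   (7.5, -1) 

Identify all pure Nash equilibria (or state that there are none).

(B, L)

(T, L): Firm 1 prefers B (7 > -9) — not an equilibrium.
(T, R): Firm 1 prefers B (7.5 > 6); Firm 2 prefers L (4 > -6) — not an equilibrium.
(B, L): Firm 1 gets 7 ≥ -9 from T, and Firm 2 gets 3 ≥ -1 from R — Nash equilibrium.
(B, R): Firm 2 prefers L (3 > -1) — not an equilibrium.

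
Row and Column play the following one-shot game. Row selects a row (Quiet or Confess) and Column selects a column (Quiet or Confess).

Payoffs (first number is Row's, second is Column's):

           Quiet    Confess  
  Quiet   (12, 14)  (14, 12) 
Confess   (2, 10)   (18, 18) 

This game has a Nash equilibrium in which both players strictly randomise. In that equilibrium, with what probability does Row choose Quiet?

Let r be the probability that Row plays Quiet. In a completely mixed equilibrium, Column must be indifferent between Quiet and Confess.
Column's expected payoff from Quiet is 14r + 10(1−r); from Confess it is 12r + 18(1−r).
Setting these equal: 4r + 10 = −6r + 18, so r = 4/5.

4/5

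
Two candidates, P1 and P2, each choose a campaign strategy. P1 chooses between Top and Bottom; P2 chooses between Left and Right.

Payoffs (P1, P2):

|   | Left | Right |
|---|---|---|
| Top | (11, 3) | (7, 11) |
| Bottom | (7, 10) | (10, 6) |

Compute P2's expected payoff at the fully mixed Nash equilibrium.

23/3

First find p, the probability P1 plays Top, from P2's indifference between Left and Right: 3p + 10(1−p) = 11p + 6(1−p), giving p = 1/3.
Since P2 is indifferent in equilibrium, P2's expected payoff equals the payoff from either column against (1/3, 2/3). Using Left: 3(1/3) + 10(2/3) = 23/3.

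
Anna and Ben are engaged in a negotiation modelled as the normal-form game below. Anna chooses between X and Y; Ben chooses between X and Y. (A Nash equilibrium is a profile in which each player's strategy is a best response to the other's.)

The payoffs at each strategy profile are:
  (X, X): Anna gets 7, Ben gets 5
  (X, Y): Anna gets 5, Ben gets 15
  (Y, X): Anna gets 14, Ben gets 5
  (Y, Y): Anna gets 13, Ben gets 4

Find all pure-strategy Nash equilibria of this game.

(Y, X)

(X, X): Anna prefers Y (14 > 7); Ben prefers Y (15 > 5) — not an equilibrium.
(X, Y): Anna prefers Y (13 > 5) — not an equilibrium.
(Y, X): Anna gets 14 ≥ 7 from X, and Ben gets 5 ≥ 4 from Y — Nash equilibrium.
(Y, Y): Ben prefers X (5 > 4) — not an equilibrium.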